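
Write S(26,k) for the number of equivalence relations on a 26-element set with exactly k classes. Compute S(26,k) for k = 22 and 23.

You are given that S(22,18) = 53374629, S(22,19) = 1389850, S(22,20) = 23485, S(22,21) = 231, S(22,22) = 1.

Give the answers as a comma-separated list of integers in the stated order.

238929405, 4126200

@23  (23,19):1389850·19+53374629→79781779, (23,20):23485·20+1389850→1859550, (23,21):231·21+23485→28336, (23,22):1·22+231→253, (23,23):0·23+1→1
@24  (24,20):1859550·20+79781779→116972779, (24,21):28336·21+1859550→2454606, (24,22):253·22+28336→33902, (24,23):1·23+253→276
@25  (25,21):2454606·21+116972779→168519505, (25,22):33902·22+2454606→3200450, (25,23):276·23+33902→40250
@26  (26,22):3200450·22+168519505→238929405, (26,23):40250·23+3200450→4126200
Read S(26,22) = 238929405, S(26,23) = 4126200.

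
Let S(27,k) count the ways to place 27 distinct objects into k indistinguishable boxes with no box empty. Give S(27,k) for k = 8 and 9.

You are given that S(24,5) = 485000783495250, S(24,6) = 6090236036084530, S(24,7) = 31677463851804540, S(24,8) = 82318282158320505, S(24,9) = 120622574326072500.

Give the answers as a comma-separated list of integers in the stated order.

47628831813556336200, 106563273280541795575

i=25: T(25,6)=485000783495250+6·6090236036084530=37026417000002430 | T(25,7)=6090236036084530+7·31677463851804540=227832482998716310 | T(25,8)=31677463851804540+8·82318282158320505=690223721118368580 | T(25,9)=82318282158320505+9·120622574326072500=1167921451092973005
i=26: T(26,7)=37026417000002430+7·227832482998716310=1631853797991016600 | T(26,8)=227832482998716310+8·690223721118368580=5749622251945664950 | T(26,9)=690223721118368580+9·1167921451092973005=11201516780955125625
i=27: T(27,8)=1631853797991016600+8·5749622251945664950=47628831813556336200 | T(27,9)=5749622251945664950+9·11201516780955125625=106563273280541795575
Read S(27,8) = 47628831813556336200, S(27,9) = 106563273280541795575.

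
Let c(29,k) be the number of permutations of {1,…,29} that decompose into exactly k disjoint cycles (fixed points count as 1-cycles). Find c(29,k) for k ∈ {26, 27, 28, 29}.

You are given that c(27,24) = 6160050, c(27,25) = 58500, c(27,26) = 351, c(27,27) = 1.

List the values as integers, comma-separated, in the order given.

@28  (28,25):58500·27+6160050→7739550, (28,26):351·27+58500→67977, (28,27):1·27+351→378, (28,28):0·27+1→1
@29  (29,26):67977·28+7739550→9642906, (29,27):378·28+67977→78561, (29,28):1·28+378→406, (29,29):0·28+1→1
Read c(29,26) = 9642906, c(29,27) = 78561, c(29,28) = 406, c(29,29) = 1.

9642906, 78561, 406, 1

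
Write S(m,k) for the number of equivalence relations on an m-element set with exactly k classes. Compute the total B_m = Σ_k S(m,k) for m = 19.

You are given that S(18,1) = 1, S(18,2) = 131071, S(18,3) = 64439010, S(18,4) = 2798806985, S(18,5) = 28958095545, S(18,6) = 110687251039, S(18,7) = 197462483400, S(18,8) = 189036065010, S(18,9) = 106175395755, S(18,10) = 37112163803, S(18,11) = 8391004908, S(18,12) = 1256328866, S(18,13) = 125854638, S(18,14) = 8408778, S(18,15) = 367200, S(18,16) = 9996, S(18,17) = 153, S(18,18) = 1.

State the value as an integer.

@19  (19,1):1·1+0→1, (19,2):131071·2+1→262143, (19,3):64439010·3+131071→193448101, (19,4):2798806985·4+64439010→11259666950, (19,5):28958095545·5+2798806985→147589284710, (19,6):110687251039·6+28958095545→693081601779, (19,7):197462483400·7+110687251039→1492924634839, (19,8):189036065010·8+197462483400→1709751003480, (19,9):106175395755·9+189036065010→1144614626805, (19,10):37112163803·10+106175395755→477297033785, (19,11):8391004908·11+37112163803→129413217791, (19,12):1256328866·12+8391004908→23466951300, (19,13):125854638·13+1256328866→2892439160, (19,14):8408778·14+125854638→243577530, (19,15):367200·15+8408778→13916778, (19,16):9996·16+367200→527136, (19,17):153·17+9996→12597, (19,18):1·18+153→171, (19,19):0·19+1→1
B_19 = ΣS(19,k) = 1+262143+193448101+11259666950+147589284710+693081601779+1492924634839+1709751003480+1144614626805+477297033785+129413217791+23466951300+2892439160+243577530+13916778+527136+12597+171+1 = 5832742205057

5832742205057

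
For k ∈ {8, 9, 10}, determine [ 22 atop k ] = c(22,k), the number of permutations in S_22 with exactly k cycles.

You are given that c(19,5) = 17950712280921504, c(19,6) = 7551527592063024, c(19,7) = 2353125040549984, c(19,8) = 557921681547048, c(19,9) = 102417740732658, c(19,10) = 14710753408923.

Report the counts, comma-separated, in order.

7744654310169576800, 1634980697246583456, 276019109275035346

i=20: T(20,6)=17950712280921504+19·7551527592063024=161429736530118960 | T(20,7)=7551527592063024+19·2353125040549984=52260903362512720 | T(20,8)=2353125040549984+19·557921681547048=12953636989943896 | T(20,9)=557921681547048+19·102417740732658=2503858755467550 | T(20,10)=102417740732658+19·14710753408923=381922055502195
i=21: T(21,7)=161429736530118960+20·52260903362512720=1206647803780373360 | T(21,8)=52260903362512720+20·12953636989943896=311333643161390640 | T(21,9)=12953636989943896+20·2503858755467550=63030812099294896 | T(21,10)=2503858755467550+20·381922055502195=10142299865511450
i=22: T(22,8)=1206647803780373360+21·311333643161390640=7744654310169576800 | T(22,9)=311333643161390640+21·63030812099294896=1634980697246583456 | T(22,10)=63030812099294896+21·10142299865511450=276019109275035346
Read c(22,8) = 7744654310169576800, c(22,9) = 1634980697246583456, c(22,10) = 276019109275035346.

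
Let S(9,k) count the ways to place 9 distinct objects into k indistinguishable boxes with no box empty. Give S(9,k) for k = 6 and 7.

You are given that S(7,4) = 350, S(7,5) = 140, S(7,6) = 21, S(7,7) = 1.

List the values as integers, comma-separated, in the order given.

[8] T[8,5]:5*140+350=1050 · T[8,6]:6*21+140=266 · T[8,7]:7*1+21=28
[9] T[9,6]:6*266+1050=2646 · T[9,7]:7*28+266=462
Read S(9,6) = 2646, S(9,7) = 462.

2646, 462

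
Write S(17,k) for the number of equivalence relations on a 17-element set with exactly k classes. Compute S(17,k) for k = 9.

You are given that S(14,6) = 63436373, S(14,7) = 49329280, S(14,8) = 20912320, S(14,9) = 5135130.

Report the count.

row 15: T[15][7]=7·49329280+63436373=408741333  T[15][8]=8·20912320+49329280=216627840  T[15][9]=9·5135130+20912320=67128490
row 16: T[16][8]=8·216627840+408741333=2141764053  T[16][9]=9·67128490+216627840=820784250
row 17: T[17][9]=9·820784250+2141764053=9528822303
Read S(17,9) = 9528822303.

9528822303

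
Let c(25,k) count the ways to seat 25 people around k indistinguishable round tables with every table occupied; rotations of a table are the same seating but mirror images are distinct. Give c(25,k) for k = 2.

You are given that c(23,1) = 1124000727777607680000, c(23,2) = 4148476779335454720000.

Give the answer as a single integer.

2342787216398718566400000

row 24: T[24][1]=23·1124000727777607680000+0=25852016738884976640000  T[24][2]=23·4148476779335454720000+1124000727777607680000=96538966652493066240000
row 25: T[25][2]=24·96538966652493066240000+25852016738884976640000=2342787216398718566400000
Read c(25,2) = 2342787216398718566400000.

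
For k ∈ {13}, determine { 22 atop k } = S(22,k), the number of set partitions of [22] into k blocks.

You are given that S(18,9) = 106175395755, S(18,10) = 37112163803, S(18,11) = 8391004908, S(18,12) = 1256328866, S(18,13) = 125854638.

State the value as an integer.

22496861868481

@19  (19,10):37112163803·10+106175395755→477297033785, (19,11):8391004908·11+37112163803→129413217791, (19,12):1256328866·12+8391004908→23466951300, (19,13):125854638·13+1256328866→2892439160
@20  (20,11):129413217791·11+477297033785→1900842429486, (20,12):23466951300·12+129413217791→411016633391, (20,13):2892439160·13+23466951300→61068660380
@21  (21,12):411016633391·12+1900842429486→6833042030178, (21,13):61068660380·13+411016633391→1204909218331
@22  (22,13):1204909218331·13+6833042030178→22496861868481
Read S(22,13) = 22496861868481.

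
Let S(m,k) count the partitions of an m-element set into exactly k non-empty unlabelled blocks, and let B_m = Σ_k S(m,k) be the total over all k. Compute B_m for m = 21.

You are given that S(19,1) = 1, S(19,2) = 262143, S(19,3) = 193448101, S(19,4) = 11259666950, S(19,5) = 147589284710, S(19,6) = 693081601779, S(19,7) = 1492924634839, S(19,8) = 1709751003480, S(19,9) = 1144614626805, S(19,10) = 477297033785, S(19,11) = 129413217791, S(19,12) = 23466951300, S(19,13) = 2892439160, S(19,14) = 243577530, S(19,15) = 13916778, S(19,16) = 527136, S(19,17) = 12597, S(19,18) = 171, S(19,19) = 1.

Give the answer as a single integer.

474869816156751

row 20: T[20][1]=1·1+0=1  T[20][2]=2·262143+1=524287  T[20][3]=3·193448101+262143=580606446  T[20][4]=4·11259666950+193448101=45232115901  T[20][5]=5·147589284710+11259666950=749206090500  T[20][6]=6·693081601779+147589284710=4306078895384  T[20][7]=7·1492924634839+693081601779=11143554045652  T[20][8]=8·1709751003480+1492924634839=15170932662679  T[20][9]=9·1144614626805+1709751003480=12011282644725  T[20][10]=10·477297033785+1144614626805=5917584964655  T[20][11]=11·129413217791+477297033785=1900842429486  T[20][12]=12·23466951300+129413217791=411016633391  T[20][13]=13·2892439160+23466951300=61068660380  T[20][14]=14·243577530+2892439160=6302524580  T[20][15]=15·13916778+243577530=452329200  T[20][16]=16·527136+13916778=22350954  T[20][17]=17·12597+527136=741285  T[20][18]=18·171+12597=15675  T[20][19]=19·1+171=190  T[20][20]=20·0+1=1
row 21: T[21][1]=1·1+0=1  T[21][2]=2·524287+1=1048575  T[21][3]=3·580606446+524287=1742343625  T[21][4]=4·45232115901+580606446=181509070050  T[21][5]=5·749206090500+45232115901=3791262568401  T[21][6]=6·4306078895384+749206090500=26585679462804  T[21][7]=7·11143554045652+4306078895384=82310957214948  T[21][8]=8·15170932662679+11143554045652=132511015347084  T[21][9]=9·12011282644725+15170932662679=123272476465204  T[21][10]=10·5917584964655+12011282644725=71187132291275  T[21][11]=11·1900842429486+5917584964655=26826851689001  T[21][12]=12·411016633391+1900842429486=6833042030178  T[21][13]=13·61068660380+411016633391=1204909218331  T[21][14]=14·6302524580+61068660380=149304004500  T[21][15]=15·452329200+6302524580=13087462580  T[21][16]=16·22350954+452329200=809944464  T[21][17]=17·741285+22350954=34952799  T[21][18]=18·15675+741285=1023435  T[21][19]=19·190+15675=19285  T[21][20]=20·1+190=210  T[21][21]=21·0+1=1
B_21 = ΣS(21,k) = 1+1048575+1742343625+181509070050+3791262568401+26585679462804+82310957214948+132511015347084+123272476465204+71187132291275+26826851689001+6833042030178+1204909218331+149304004500+13087462580+809944464+34952799+1023435+19285+210+1 = 474869816156751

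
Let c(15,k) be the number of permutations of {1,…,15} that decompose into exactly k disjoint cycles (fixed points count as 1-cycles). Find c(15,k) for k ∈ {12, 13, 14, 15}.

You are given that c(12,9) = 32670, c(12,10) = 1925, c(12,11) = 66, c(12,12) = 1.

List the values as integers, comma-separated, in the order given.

143325, 5005, 105, 1

row 13: T[13][10]=12·1925+32670=55770  T[13][11]=12·66+1925=2717  T[13][12]=12·1+66=78  T[13][13]=12·0+1=1
row 14: T[14][11]=13·2717+55770=91091  T[14][12]=13·78+2717=3731  T[14][13]=13·1+78=91  T[14][14]=13·0+1=1
row 15: T[15][12]=14·3731+91091=143325  T[15][13]=14·91+3731=5005  T[15][14]=14·1+91=105  T[15][15]=14·0+1=1
Read c(15,12) = 143325, c(15,13) = 5005, c(15,14) = 105, c(15,15) = 1.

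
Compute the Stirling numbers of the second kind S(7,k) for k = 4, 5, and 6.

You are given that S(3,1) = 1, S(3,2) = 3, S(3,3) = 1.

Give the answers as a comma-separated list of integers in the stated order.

row 4: T[4][1]=1·1+0=1  T[4][2]=2·3+1=7  T[4][3]=3·1+3=6  T[4][4]=4·0+1=1
row 5: T[5][2]=2·7+1=15  T[5][3]=3·6+7=25  T[5][4]=4·1+6=10  T[5][5]=5·0+1=1
row 6: T[6][3]=3·25+15=90  T[6][4]=4·10+25=65  T[6][5]=5·1+10=15  T[6][6]=6·0+1=1
row 7: T[7][4]=4·65+90=350  T[7][5]=5·15+65=140  T[7][6]=6·1+15=21
Read S(7,4) = 350, S(7,5) = 140, S(7,6) = 21.

350, 140, 21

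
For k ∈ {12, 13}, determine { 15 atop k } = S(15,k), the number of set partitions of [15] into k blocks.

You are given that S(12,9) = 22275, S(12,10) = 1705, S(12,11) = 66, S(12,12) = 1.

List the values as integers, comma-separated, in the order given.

row 13: T[13][10]=10·1705+22275=39325  T[13][11]=11·66+1705=2431  T[13][12]=12·1+66=78  T[13][13]=13·0+1=1
row 14: T[14][11]=11·2431+39325=66066  T[14][12]=12·78+2431=3367  T[14][13]=13·1+78=91
row 15: T[15][12]=12·3367+66066=106470  T[15][13]=13·91+3367=4550
Read S(15,12) = 106470, S(15,13) = 4550.

106470, 4550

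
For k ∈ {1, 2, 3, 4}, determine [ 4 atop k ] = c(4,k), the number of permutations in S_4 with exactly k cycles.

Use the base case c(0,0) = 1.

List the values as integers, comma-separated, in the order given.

[1] T[1,1]:0*0+1=1
[2] T[2,1]:1*1+0=1 · T[2,2]:1*0+1=1
[3] T[3,1]:2*1+0=2 · T[3,2]:2*1+1=3 · T[3,3]:2*0+1=1
[4] T[4,1]:3*2+0=6 · T[4,2]:3*3+2=11 · T[4,3]:3*1+3=6 · T[4,4]:3*0+1=1
Read c(4,1) = 6, c(4,2) = 11, c(4,3) = 6, c(4,4) = 1.

6, 11, 6, 1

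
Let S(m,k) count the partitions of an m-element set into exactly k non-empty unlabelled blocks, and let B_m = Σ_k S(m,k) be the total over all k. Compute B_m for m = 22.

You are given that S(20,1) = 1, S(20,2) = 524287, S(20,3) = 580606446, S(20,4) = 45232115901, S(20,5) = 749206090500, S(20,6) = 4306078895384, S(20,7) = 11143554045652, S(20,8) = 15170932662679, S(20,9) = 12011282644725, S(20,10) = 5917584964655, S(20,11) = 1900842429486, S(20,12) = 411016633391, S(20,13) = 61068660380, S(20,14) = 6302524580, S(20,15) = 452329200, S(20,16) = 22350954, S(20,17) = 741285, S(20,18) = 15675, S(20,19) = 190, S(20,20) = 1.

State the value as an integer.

4506715738447323

row 21: T[21][1]=1·1+0=1  T[21][2]=2·524287+1=1048575  T[21][3]=3·580606446+524287=1742343625  T[21][4]=4·45232115901+580606446=181509070050  T[21][5]=5·749206090500+45232115901=3791262568401  T[21][6]=6·4306078895384+749206090500=26585679462804  T[21][7]=7·11143554045652+4306078895384=82310957214948  T[21][8]=8·15170932662679+11143554045652=132511015347084  T[21][9]=9·12011282644725+15170932662679=123272476465204  T[21][10]=10·5917584964655+12011282644725=71187132291275  T[21][11]=11·1900842429486+5917584964655=26826851689001  T[21][12]=12·411016633391+1900842429486=6833042030178  T[21][13]=13·61068660380+411016633391=1204909218331  T[21][14]=14·6302524580+61068660380=149304004500  T[21][15]=15·452329200+6302524580=13087462580  T[21][16]=16·22350954+452329200=809944464  T[21][17]=17·741285+22350954=34952799  T[21][18]=18·15675+741285=1023435  T[21][19]=19·190+15675=19285  T[21][20]=20·1+190=210  T[21][21]=21·0+1=1
row 22: T[22][1]=1·1+0=1  T[22][2]=2·1048575+1=2097151  T[22][3]=3·1742343625+1048575=5228079450  T[22][4]=4·181509070050+1742343625=727778623825  T[22][5]=5·3791262568401+181509070050=19137821912055  T[22][6]=6·26585679462804+3791262568401=163305339345225  T[22][7]=7·82310957214948+26585679462804=602762379967440  T[22][8]=8·132511015347084+82310957214948=1142399079991620  T[22][9]=9·123272476465204+132511015347084=1241963303533920  T[22][10]=10·71187132291275+123272476465204=835143799377954  T[22][11]=11·26826851689001+71187132291275=366282500870286  T[22][12]=12·6833042030178+26826851689001=108823356051137  T[22][13]=13·1204909218331+6833042030178=22496861868481  T[22][14]=14·149304004500+1204909218331=3295165281331  T[22][15]=15·13087462580+149304004500=345615943200  T[22][16]=16·809944464+13087462580=26046574004  T[22][17]=17·34952799+809944464=1404142047  T[22][18]=18·1023435+34952799=53374629  T[22][19]=19·19285+1023435=1389850  T[22][20]=20·210+19285=23485  T[22][21]=21·1+210=231  T[22][22]=22·0+1=1
B_22 = ΣS(22,k) = 1+2097151+5228079450+727778623825+19137821912055+163305339345225+602762379967440+1142399079991620+1241963303533920+835143799377954+366282500870286+108823356051137+22496861868481+3295165281331+345615943200+26046574004+1404142047+53374629+1389850+23485+231+1 = 4506715738447323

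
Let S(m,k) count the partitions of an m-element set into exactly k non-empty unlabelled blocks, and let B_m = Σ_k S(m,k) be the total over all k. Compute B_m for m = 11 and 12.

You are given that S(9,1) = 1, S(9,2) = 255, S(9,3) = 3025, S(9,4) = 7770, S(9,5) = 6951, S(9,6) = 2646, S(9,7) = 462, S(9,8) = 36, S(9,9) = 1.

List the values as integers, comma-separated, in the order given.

[10] T[10,1]:1*1+0=1 · T[10,2]:2*255+1=511 · T[10,3]:3*3025+255=9330 · T[10,4]:4*7770+3025=34105 · T[10,5]:5*6951+7770=42525 · T[10,6]:6*2646+6951=22827 · T[10,7]:7*462+2646=5880 · T[10,8]:8*36+462=750 · T[10,9]:9*1+36=45 · T[10,10]:10*0+1=1
[11] T[11,1]:1*1+0=1 · T[11,2]:2*511+1=1023 · T[11,3]:3*9330+511=28501 · T[11,4]:4*34105+9330=145750 · T[11,5]:5*42525+34105=246730 · T[11,6]:6*22827+42525=179487 · T[11,7]:7*5880+22827=63987 · T[11,8]:8*750+5880=11880 · T[11,9]:9*45+750=1155 · T[11,10]:10*1+45=55 · T[11,11]:11*0+1=1
[12] T[12,1]:1*1+0=1 · T[12,2]:2*1023+1=2047 · T[12,3]:3*28501+1023=86526 · T[12,4]:4*145750+28501=611501 · T[12,5]:5*246730+145750=1379400 · T[12,6]:6*179487+246730=1323652 · T[12,7]:7*63987+179487=627396 · T[12,8]:8*11880+63987=159027 · T[12,9]:9*1155+11880=22275 · T[12,10]:10*55+1155=1705 · T[12,11]:11*1+55=66 · T[12,12]:12*0+1=1
B_11 = ΣS(11,k) = 1+1023+28501+145750+246730+179487+63987+11880+1155+55+1 = 678570
B_12 = ΣS(12,k) = 1+2047+86526+611501+1379400+1323652+627396+159027+22275+1705+66+1 = 4213597

678570, 4213597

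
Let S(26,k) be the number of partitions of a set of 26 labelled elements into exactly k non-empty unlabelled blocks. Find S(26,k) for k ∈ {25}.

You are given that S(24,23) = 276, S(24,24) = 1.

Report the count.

i=25: T(25,24)=276+24·1=300 | T(25,25)=1+25·0=1
i=26: T(26,25)=300+25·1=325
Read S(26,25) = 325.

325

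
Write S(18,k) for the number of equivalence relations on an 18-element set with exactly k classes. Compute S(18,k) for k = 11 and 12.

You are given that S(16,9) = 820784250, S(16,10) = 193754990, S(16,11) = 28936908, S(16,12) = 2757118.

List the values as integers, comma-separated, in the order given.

8391004908, 1256328866

row 17: T[17][10]=10·193754990+820784250=2758334150  T[17][11]=11·28936908+193754990=512060978  T[17][12]=12·2757118+28936908=62022324
row 18: T[18][11]=11·512060978+2758334150=8391004908  T[18][12]=12·62022324+512060978=1256328866
Read S(18,11) = 8391004908, S(18,12) = 1256328866.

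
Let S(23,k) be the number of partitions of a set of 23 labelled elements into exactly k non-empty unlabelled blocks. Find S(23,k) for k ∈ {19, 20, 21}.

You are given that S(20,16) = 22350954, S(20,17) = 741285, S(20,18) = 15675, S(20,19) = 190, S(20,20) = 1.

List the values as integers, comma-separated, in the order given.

r21: T_21,17=17×741285+22350954=34952799; T_21,18=18×15675+741285=1023435; T_21,19=19×190+15675=19285; T_21,20=20×1+190=210; T_21,21=21×0+1=1
r22: T_22,18=18×1023435+34952799=53374629; T_22,19=19×19285+1023435=1389850; T_22,20=20×210+19285=23485; T_22,21=21×1+210=231
r23: T_23,19=19×1389850+53374629=79781779; T_23,20=20×23485+1389850=1859550; T_23,21=21×231+23485=28336
Read S(23,19) = 79781779, S(23,20) = 1859550, S(23,21) = 28336.

79781779, 1859550, 28336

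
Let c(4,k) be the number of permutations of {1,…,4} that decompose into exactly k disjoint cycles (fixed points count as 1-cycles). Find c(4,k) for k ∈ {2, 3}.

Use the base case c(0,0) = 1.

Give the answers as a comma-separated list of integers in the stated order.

@1  (1,1):0·0+1→1
@2  (2,1):1·1+0→1, (2,2):0·1+1→1
@3  (3,1):1·2+0→2, (3,2):1·2+1→3, (3,3):0·2+1→1
@4  (4,2):3·3+2→11, (4,3):1·3+3→6
Read c(4,2) = 11, c(4,3) = 6.

11, 6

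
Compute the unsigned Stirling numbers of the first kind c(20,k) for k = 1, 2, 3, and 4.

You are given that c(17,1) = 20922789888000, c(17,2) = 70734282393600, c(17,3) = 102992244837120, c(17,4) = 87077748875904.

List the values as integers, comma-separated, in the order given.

row 18: T[18][1]=17·20922789888000+0=355687428096000  T[18][2]=17·70734282393600+20922789888000=1223405590579200  T[18][3]=17·102992244837120+70734282393600=1821602444624640  T[18][4]=17·87077748875904+102992244837120=1583313975727488
row 19: T[19][1]=18·355687428096000+0=6402373705728000  T[19][2]=18·1223405590579200+355687428096000=22376988058521600  T[19][3]=18·1821602444624640+1223405590579200=34012249593822720  T[19][4]=18·1583313975727488+1821602444624640=30321254007719424
row 20: T[20][1]=19·6402373705728000+0=121645100408832000  T[20][2]=19·22376988058521600+6402373705728000=431565146817638400  T[20][3]=19·34012249593822720+22376988058521600=668609730341153280  T[20][4]=19·30321254007719424+34012249593822720=610116075740491776
Read c(20,1) = 121645100408832000, c(20,2) = 431565146817638400, c(20,3) = 668609730341153280, c(20,4) = 610116075740491776.

121645100408832000, 431565146817638400, 668609730341153280, 610116075740491776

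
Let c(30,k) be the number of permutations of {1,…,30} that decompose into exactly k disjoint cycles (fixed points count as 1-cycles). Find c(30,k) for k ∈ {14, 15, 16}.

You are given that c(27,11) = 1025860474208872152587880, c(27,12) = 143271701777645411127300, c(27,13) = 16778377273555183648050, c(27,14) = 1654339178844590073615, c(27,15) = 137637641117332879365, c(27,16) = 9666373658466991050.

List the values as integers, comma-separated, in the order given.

88776380550648116217781890, 8459574446076318147830625, 691254538651580660999025

row 28: T[28][12]=27·143271701777645411127300+1025860474208872152587880=4894196422205298253024980  T[28][13]=27·16778377273555183648050+143271701777645411127300=596287888163635369624650  T[28][14]=27·1654339178844590073615+16778377273555183648050=61445535102359115635655  T[28][15]=27·137637641117332879365+1654339178844590073615=5370555489012577816470  T[28][16]=27·9666373658466991050+137637641117332879365=398629729895941637715
row 29: T[29][13]=28·596287888163635369624650+4894196422205298253024980=21590257290787088602515180  T[29][14]=28·61445535102359115635655+596287888163635369624650=2316762871029690607422990  T[29][15]=28·5370555489012577816470+61445535102359115635655=211821088794711294496815  T[29][16]=28·398629729895941637715+5370555489012577816470=16532187926098943672490
row 30: T[30][14]=29·2316762871029690607422990+21590257290787088602515180=88776380550648116217781890  T[30][15]=29·211821088794711294496815+2316762871029690607422990=8459574446076318147830625  T[30][16]=29·16532187926098943672490+211821088794711294496815=691254538651580660999025
Read c(30,14) = 88776380550648116217781890, c(30,15) = 8459574446076318147830625, c(30,16) = 691254538651580660999025.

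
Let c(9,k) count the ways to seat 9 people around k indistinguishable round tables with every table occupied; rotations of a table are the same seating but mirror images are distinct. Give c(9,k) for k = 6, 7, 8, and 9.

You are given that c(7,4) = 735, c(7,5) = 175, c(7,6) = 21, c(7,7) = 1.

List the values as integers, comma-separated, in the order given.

4536, 546, 36, 1

[8] T[8,5]:7*175+735=1960 · T[8,6]:7*21+175=322 · T[8,7]:7*1+21=28 · T[8,8]:7*0+1=1
[9] T[9,6]:8*322+1960=4536 · T[9,7]:8*28+322=546 · T[9,8]:8*1+28=36 · T[9,9]:8*0+1=1
Read c(9,6) = 4536, c(9,7) = 546, c(9,8) = 36, c(9,9) = 1.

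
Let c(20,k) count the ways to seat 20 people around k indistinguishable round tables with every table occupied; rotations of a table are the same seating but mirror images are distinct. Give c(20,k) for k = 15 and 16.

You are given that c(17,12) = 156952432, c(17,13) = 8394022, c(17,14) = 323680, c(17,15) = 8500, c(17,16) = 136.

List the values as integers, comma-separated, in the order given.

r18: T_18,13=17×8394022+156952432=299650806; T_18,14=17×323680+8394022=13896582; T_18,15=17×8500+323680=468180; T_18,16=17×136+8500=10812
r19: T_19,14=18×13896582+299650806=549789282; T_19,15=18×468180+13896582=22323822; T_19,16=18×10812+468180=662796
r20: T_20,15=19×22323822+549789282=973941900; T_20,16=19×662796+22323822=34916946
Read c(20,15) = 973941900, c(20,16) = 34916946.

973941900, 34916946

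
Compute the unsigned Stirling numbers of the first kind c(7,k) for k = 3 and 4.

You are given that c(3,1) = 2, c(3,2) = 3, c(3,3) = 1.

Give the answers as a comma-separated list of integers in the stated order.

1624, 735

i=4: T(4,1)=0+3·2=6 | T(4,2)=2+3·3=11 | T(4,3)=3+3·1=6 | T(4,4)=1+3·0=1
i=5: T(5,1)=0+4·6=24 | T(5,2)=6+4·11=50 | T(5,3)=11+4·6=35 | T(5,4)=6+4·1=10
i=6: T(6,2)=24+5·50=274 | T(6,3)=50+5·35=225 | T(6,4)=35+5·10=85
i=7: T(7,3)=274+6·225=1624 | T(7,4)=225+6·85=735
Read c(7,3) = 1624, c(7,4) = 735.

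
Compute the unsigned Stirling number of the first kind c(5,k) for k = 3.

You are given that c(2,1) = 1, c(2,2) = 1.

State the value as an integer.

35

[3] T[3,1]:2*1+0=2 · T[3,2]:2*1+1=3 · T[3,3]:2*0+1=1
[4] T[4,2]:3*3+2=11 · T[4,3]:3*1+3=6
[5] T[5,3]:4*6+11=35
Read c(5,3) = 35.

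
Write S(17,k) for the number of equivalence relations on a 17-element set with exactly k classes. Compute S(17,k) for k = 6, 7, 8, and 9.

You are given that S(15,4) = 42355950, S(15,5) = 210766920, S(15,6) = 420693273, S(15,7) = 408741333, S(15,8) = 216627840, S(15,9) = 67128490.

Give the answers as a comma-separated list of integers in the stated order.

row 16: T[16][5]=5·210766920+42355950=1096190550  T[16][6]=6·420693273+210766920=2734926558  T[16][7]=7·408741333+420693273=3281882604  T[16][8]=8·216627840+408741333=2141764053  T[16][9]=9·67128490+216627840=820784250
row 17: T[17][6]=6·2734926558+1096190550=17505749898  T[17][7]=7·3281882604+2734926558=25708104786  T[17][8]=8·2141764053+3281882604=20415995028  T[17][9]=9·820784250+2141764053=9528822303
Read S(17,6) = 17505749898, S(17,7) = 25708104786, S(17,8) = 20415995028, S(17,9) = 9528822303.

17505749898, 25708104786, 20415995028, 9528822303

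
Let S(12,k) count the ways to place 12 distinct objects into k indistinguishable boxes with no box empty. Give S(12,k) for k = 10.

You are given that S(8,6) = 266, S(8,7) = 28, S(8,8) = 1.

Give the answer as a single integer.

1705

r9: T_9,7=7×28+266=462; T_9,8=8×1+28=36; T_9,9=9×0+1=1
r10: T_10,8=8×36+462=750; T_10,9=9×1+36=45; T_10,10=10×0+1=1
r11: T_11,9=9×45+750=1155; T_11,10=10×1+45=55
r12: T_12,10=10×55+1155=1705
Read S(12,10) = 1705.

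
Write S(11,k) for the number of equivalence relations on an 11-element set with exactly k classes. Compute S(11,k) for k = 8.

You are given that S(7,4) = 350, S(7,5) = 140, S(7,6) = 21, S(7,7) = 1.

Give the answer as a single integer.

row 8: T[8][5]=5·140+350=1050  T[8][6]=6·21+140=266  T[8][7]=7·1+21=28  T[8][8]=8·0+1=1
row 9: T[9][6]=6·266+1050=2646  T[9][7]=7·28+266=462  T[9][8]=8·1+28=36
row 10: T[10][7]=7·462+2646=5880  T[10][8]=8·36+462=750
row 11: T[11][8]=8·750+5880=11880
Read S(11,8) = 11880.

11880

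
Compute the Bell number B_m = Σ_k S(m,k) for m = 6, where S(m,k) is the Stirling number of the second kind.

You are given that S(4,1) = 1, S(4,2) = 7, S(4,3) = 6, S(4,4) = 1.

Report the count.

203

i=5: T(5,1)=0+1·1=1 | T(5,2)=1+2·7=15 | T(5,3)=7+3·6=25 | T(5,4)=6+4·1=10 | T(5,5)=1+5·0=1
i=6: T(6,1)=0+1·1=1 | T(6,2)=1+2·15=31 | T(6,3)=15+3·25=90 | T(6,4)=25+4·10=65 | T(6,5)=10+5·1=15 | T(6,6)=1+6·0=1
B_6 = ΣS(6,k) = 1+31+90+65+15+1 = 203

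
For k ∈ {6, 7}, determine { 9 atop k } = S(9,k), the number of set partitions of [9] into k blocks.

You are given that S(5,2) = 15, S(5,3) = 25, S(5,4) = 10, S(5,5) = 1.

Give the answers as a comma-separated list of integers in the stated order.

2646, 462

[6] T[6,3]:3*25+15=90 · T[6,4]:4*10+25=65 · T[6,5]:5*1+10=15 · T[6,6]:6*0+1=1
[7] T[7,4]:4*65+90=350 · T[7,5]:5*15+65=140 · T[7,6]:6*1+15=21 · T[7,7]:7*0+1=1
[8] T[8,5]:5*140+350=1050 · T[8,6]:6*21+140=266 · T[8,7]:7*1+21=28
[9] T[9,6]:6*266+1050=2646 · T[9,7]:7*28+266=462
Read S(9,6) = 2646, S(9,7) = 462.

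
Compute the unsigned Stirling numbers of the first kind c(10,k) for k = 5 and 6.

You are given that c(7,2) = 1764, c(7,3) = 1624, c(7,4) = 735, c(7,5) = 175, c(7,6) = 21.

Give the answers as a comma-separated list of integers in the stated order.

@8  (8,3):1624·7+1764→13132, (8,4):735·7+1624→6769, (8,5):175·7+735→1960, (8,6):21·7+175→322
@9  (9,4):6769·8+13132→67284, (9,5):1960·8+6769→22449, (9,6):322·8+1960→4536
@10  (10,5):22449·9+67284→269325, (10,6):4536·9+22449→63273
Read c(10,5) = 269325, c(10,6) = 63273.

269325, 63273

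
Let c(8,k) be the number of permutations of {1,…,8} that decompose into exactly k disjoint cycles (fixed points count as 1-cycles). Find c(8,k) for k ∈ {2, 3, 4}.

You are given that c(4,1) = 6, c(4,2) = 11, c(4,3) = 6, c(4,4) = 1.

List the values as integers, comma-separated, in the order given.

[5] T[5,1]:4*6+0=24 · T[5,2]:4*11+6=50 · T[5,3]:4*6+11=35 · T[5,4]:4*1+6=10
[6] T[6,1]:5*24+0=120 · T[6,2]:5*50+24=274 · T[6,3]:5*35+50=225 · T[6,4]:5*10+35=85
[7] T[7,1]:6*120+0=720 · T[7,2]:6*274+120=1764 · T[7,3]:6*225+274=1624 · T[7,4]:6*85+225=735
[8] T[8,2]:7*1764+720=13068 · T[8,3]:7*1624+1764=13132 · T[8,4]:7*735+1624=6769
Read c(8,2) = 13068, c(8,3) = 13132, c(8,4) = 6769.

13068, 13132, 6769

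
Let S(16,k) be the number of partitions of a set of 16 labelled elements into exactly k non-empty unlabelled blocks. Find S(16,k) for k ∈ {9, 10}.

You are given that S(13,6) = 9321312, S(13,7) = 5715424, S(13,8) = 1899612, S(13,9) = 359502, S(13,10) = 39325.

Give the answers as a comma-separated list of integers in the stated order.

row 14: T[14][7]=7·5715424+9321312=49329280  T[14][8]=8·1899612+5715424=20912320  T[14][9]=9·359502+1899612=5135130  T[14][10]=10·39325+359502=752752
row 15: T[15][8]=8·20912320+49329280=216627840  T[15][9]=9·5135130+20912320=67128490  T[15][10]=10·752752+5135130=12662650
row 16: T[16][9]=9·67128490+216627840=820784250  T[16][10]=10·12662650+67128490=193754990
Read S(16,9) = 820784250, S(16,10) = 193754990.

820784250, 193754990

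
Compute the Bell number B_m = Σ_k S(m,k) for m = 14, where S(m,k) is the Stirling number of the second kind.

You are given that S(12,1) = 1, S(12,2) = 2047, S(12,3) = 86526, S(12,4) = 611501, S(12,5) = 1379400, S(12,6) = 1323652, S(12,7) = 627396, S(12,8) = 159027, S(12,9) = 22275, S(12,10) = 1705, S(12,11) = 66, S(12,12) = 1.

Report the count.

@13  (13,1):1·1+0→1, (13,2):2047·2+1→4095, (13,3):86526·3+2047→261625, (13,4):611501·4+86526→2532530, (13,5):1379400·5+611501→7508501, (13,6):1323652·6+1379400→9321312, (13,7):627396·7+1323652→5715424, (13,8):159027·8+627396→1899612, (13,9):22275·9+159027→359502, (13,10):1705·10+22275→39325, (13,11):66·11+1705→2431, (13,12):1·12+66→78, (13,13):0·13+1→1
@14  (14,1):1·1+0→1, (14,2):4095·2+1→8191, (14,3):261625·3+4095→788970, (14,4):2532530·4+261625→10391745, (14,5):7508501·5+2532530→40075035, (14,6):9321312·6+7508501→63436373, (14,7):5715424·7+9321312→49329280, (14,8):1899612·8+5715424→20912320, (14,9):359502·9+1899612→5135130, (14,10):39325·10+359502→752752, (14,11):2431·11+39325→66066, (14,12):78·12+2431→3367, (14,13):1·13+78→91, (14,14):0·14+1→1
B_14 = ΣS(14,k) = 1+8191+788970+10391745+40075035+63436373+49329280+20912320+5135130+752752+66066+3367+91+1 = 190899322

190899322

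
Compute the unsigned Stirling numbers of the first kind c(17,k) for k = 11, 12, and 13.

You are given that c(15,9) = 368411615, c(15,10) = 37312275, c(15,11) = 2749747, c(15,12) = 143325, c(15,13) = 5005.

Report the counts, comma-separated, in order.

[16] T[16,10]:15*37312275+368411615=928095740 · T[16,11]:15*2749747+37312275=78558480 · T[16,12]:15*143325+2749747=4899622 · T[16,13]:15*5005+143325=218400
[17] T[17,11]:16*78558480+928095740=2185031420 · T[17,12]:16*4899622+78558480=156952432 · T[17,13]:16*218400+4899622=8394022
Read c(17,11) = 2185031420, c(17,12) = 156952432, c(17,13) = 8394022.

2185031420, 156952432, 8394022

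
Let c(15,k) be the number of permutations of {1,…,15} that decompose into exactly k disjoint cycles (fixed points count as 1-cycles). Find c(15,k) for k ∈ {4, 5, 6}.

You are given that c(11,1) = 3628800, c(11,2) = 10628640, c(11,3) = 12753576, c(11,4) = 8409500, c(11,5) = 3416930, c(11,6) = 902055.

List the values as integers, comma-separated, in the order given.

@12  (12,1):3628800·11+0→39916800, (12,2):10628640·11+3628800→120543840, (12,3):12753576·11+10628640→150917976, (12,4):8409500·11+12753576→105258076, (12,5):3416930·11+8409500→45995730, (12,6):902055·11+3416930→13339535
@13  (13,2):120543840·12+39916800→1486442880, (13,3):150917976·12+120543840→1931559552, (13,4):105258076·12+150917976→1414014888, (13,5):45995730·12+105258076→657206836, (13,6):13339535·12+45995730→206070150
@14  (14,3):1931559552·13+1486442880→26596717056, (14,4):1414014888·13+1931559552→20313753096, (14,5):657206836·13+1414014888→9957703756, (14,6):206070150·13+657206836→3336118786
@15  (15,4):20313753096·14+26596717056→310989260400, (15,5):9957703756·14+20313753096→159721605680, (15,6):3336118786·14+9957703756→56663366760
Read c(15,4) = 310989260400, c(15,5) = 159721605680, c(15,6) = 56663366760.

310989260400, 159721605680, 56663366760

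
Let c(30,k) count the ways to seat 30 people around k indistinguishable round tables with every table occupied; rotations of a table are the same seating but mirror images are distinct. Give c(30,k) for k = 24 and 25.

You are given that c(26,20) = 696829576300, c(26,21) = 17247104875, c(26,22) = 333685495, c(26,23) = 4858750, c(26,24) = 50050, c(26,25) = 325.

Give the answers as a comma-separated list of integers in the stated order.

4539323721075, 80328850875

i=27: T(27,21)=696829576300+26·17247104875=1145254303050 | T(27,22)=17247104875+26·333685495=25922927745 | T(27,23)=333685495+26·4858750=460012995 | T(27,24)=4858750+26·50050=6160050 | T(27,25)=50050+26·325=58500
i=28: T(28,22)=1145254303050+27·25922927745=1845173352165 | T(28,23)=25922927745+27·460012995=38343278610 | T(28,24)=460012995+27·6160050=626334345 | T(28,25)=6160050+27·58500=7739550
i=29: T(29,23)=1845173352165+28·38343278610=2918785153245 | T(29,24)=38343278610+28·626334345=55880640270 | T(29,25)=626334345+28·7739550=843041745
i=30: T(30,24)=2918785153245+29·55880640270=4539323721075 | T(30,25)=55880640270+29·843041745=80328850875
Read c(30,24) = 4539323721075, c(30,25) = 80328850875.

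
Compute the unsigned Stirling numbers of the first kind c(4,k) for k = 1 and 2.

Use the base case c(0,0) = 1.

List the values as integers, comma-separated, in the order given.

6, 11

i=1: T(1,1)=1+0·0=1
i=2: T(2,1)=0+1·1=1 | T(2,2)=1+1·0=1
i=3: T(3,1)=0+2·1=2 | T(3,2)=1+2·1=3
i=4: T(4,1)=0+3·2=6 | T(4,2)=2+3·3=11
Read c(4,1) = 6, c(4,2) = 11.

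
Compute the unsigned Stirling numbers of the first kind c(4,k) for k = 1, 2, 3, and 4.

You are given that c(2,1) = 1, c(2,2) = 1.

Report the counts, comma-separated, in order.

6, 11, 6, 1

r3: T_3,1=2×1+0=2; T_3,2=2×1+1=3; T_3,3=2×0+1=1
r4: T_4,1=3×2+0=6; T_4,2=3×3+2=11; T_4,3=3×1+3=6; T_4,4=3×0+1=1
Read c(4,1) = 6, c(4,2) = 11, c(4,3) = 6, c(4,4) = 1.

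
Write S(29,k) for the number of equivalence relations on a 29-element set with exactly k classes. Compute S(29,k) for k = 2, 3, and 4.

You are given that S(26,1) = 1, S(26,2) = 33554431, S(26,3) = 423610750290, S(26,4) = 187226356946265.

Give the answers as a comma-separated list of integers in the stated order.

268435455, 11438127792025, 11998160744311570

row 27: T[27][1]=1·1+0=1  T[27][2]=2·33554431+1=67108863  T[27][3]=3·423610750290+33554431=1270865805301  T[27][4]=4·187226356946265+423610750290=749329038535350
row 28: T[28][1]=1·1+0=1  T[28][2]=2·67108863+1=134217727  T[28][3]=3·1270865805301+67108863=3812664524766  T[28][4]=4·749329038535350+1270865805301=2998587019946701
row 29: T[29][2]=2·134217727+1=268435455  T[29][3]=3·3812664524766+134217727=11438127792025  T[29][4]=4·2998587019946701+3812664524766=11998160744311570
Read S(29,2) = 268435455, S(29,3) = 11438127792025, S(29,4) = 11998160744311570.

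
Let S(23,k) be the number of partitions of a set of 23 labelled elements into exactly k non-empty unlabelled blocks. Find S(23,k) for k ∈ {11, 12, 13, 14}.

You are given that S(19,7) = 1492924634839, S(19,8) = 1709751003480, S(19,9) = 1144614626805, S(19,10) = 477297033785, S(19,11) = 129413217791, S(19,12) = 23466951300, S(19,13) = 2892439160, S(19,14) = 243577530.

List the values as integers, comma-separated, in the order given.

4864251308951100, 1672162773483930, 401282560341390, 68629175807115

i=20: T(20,8)=1492924634839+8·1709751003480=15170932662679 | T(20,9)=1709751003480+9·1144614626805=12011282644725 | T(20,10)=1144614626805+10·477297033785=5917584964655 | T(20,11)=477297033785+11·129413217791=1900842429486 | T(20,12)=129413217791+12·23466951300=411016633391 | T(20,13)=23466951300+13·2892439160=61068660380 | T(20,14)=2892439160+14·243577530=6302524580
i=21: T(21,9)=15170932662679+9·12011282644725=123272476465204 | T(21,10)=12011282644725+10·5917584964655=71187132291275 | T(21,11)=5917584964655+11·1900842429486=26826851689001 | T(21,12)=1900842429486+12·411016633391=6833042030178 | T(21,13)=411016633391+13·61068660380=1204909218331 | T(21,14)=61068660380+14·6302524580=149304004500
i=22: T(22,10)=123272476465204+10·71187132291275=835143799377954 | T(22,11)=71187132291275+11·26826851689001=366282500870286 | T(22,12)=26826851689001+12·6833042030178=108823356051137 | T(22,13)=6833042030178+13·1204909218331=22496861868481 | T(22,14)=1204909218331+14·149304004500=3295165281331
i=23: T(23,11)=835143799377954+11·366282500870286=4864251308951100 | T(23,12)=366282500870286+12·108823356051137=1672162773483930 | T(23,13)=108823356051137+13·22496861868481=401282560341390 | T(23,14)=22496861868481+14·3295165281331=68629175807115
Read S(23,11) = 4864251308951100, S(23,12) = 1672162773483930, S(23,13) = 401282560341390, S(23,14) = 68629175807115.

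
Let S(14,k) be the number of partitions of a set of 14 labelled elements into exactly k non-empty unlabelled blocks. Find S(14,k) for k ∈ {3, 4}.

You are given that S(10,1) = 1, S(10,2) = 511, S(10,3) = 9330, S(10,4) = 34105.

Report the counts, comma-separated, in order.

788970, 10391745

[11] T[11,1]:1*1+0=1 · T[11,2]:2*511+1=1023 · T[11,3]:3*9330+511=28501 · T[11,4]:4*34105+9330=145750
[12] T[12,1]:1*1+0=1 · T[12,2]:2*1023+1=2047 · T[12,3]:3*28501+1023=86526 · T[12,4]:4*145750+28501=611501
[13] T[13,2]:2*2047+1=4095 · T[13,3]:3*86526+2047=261625 · T[13,4]:4*611501+86526=2532530
[14] T[14,3]:3*261625+4095=788970 · T[14,4]:4*2532530+261625=10391745
Read S(14,3) = 788970, S(14,4) = 10391745.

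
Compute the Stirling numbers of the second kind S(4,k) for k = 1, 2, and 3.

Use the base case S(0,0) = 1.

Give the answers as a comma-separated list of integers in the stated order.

1, 7, 6

r1: T_1,1=1×0+1=1
r2: T_2,1=1×1+0=1; T_2,2=2×0+1=1
r3: T_3,1=1×1+0=1; T_3,2=2×1+1=3; T_3,3=3×0+1=1
r4: T_4,1=1×1+0=1; T_4,2=2×3+1=7; T_4,3=3×1+3=6
Read S(4,1) = 1, S(4,2) = 7, S(4,3) = 6.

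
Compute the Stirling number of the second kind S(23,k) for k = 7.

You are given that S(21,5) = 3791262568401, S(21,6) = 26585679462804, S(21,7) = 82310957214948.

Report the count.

r22: T_22,6=6×26585679462804+3791262568401=163305339345225; T_22,7=7×82310957214948+26585679462804=602762379967440
r23: T_23,7=7×602762379967440+163305339345225=4382641999117305
Read S(23,7) = 4382641999117305.

4382641999117305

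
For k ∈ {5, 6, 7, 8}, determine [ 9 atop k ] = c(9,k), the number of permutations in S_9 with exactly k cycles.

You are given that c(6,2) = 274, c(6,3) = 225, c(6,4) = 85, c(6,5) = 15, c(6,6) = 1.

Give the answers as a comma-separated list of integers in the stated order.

22449, 4536, 546, 36

row 7: T[7][3]=6·225+274=1624  T[7][4]=6·85+225=735  T[7][5]=6·15+85=175  T[7][6]=6·1+15=21  T[7][7]=6·0+1=1
row 8: T[8][4]=7·735+1624=6769  T[8][5]=7·175+735=1960  T[8][6]=7·21+175=322  T[8][7]=7·1+21=28  T[8][8]=7·0+1=1
row 9: T[9][5]=8·1960+6769=22449  T[9][6]=8·322+1960=4536  T[9][7]=8·28+322=546  T[9][8]=8·1+28=36
Read c(9,5) = 22449, c(9,6) = 4536, c(9,7) = 546, c(9,8) = 36.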